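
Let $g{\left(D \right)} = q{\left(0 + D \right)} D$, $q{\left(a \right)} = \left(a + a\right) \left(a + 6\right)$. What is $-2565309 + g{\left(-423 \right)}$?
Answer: $-151792095$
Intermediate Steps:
$q{\left(a \right)} = 2 a \left(6 + a\right)$
$g{\left(D \right)} = 2 D^{2} \left(6 + D\right)$ ($g{\left(D \right)} = 2 \left(0 + D\right) \left(6 + \left(0 + D\right)\right) D = 2 D \left(6 + D\right) D = 2 D^{2} \left(6 + D\right)$)
$-2565309 + g{\left(-423 \right)} = -2565309 + 2 \left(-423\right)^{2} \left(6 - 423\right) = -2565309 + 2 \cdot 178929 \left(-417\right) = -2565309 - 149226786 = -151792095$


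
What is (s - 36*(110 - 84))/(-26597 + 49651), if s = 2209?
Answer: 1273/23054 ≈ 0.055218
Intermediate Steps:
(s - 36*(110 - 84))/(-26597 + 49651) = (2209 - 36*(110 - 84))/(-26597 + 49651) = (2209 - 36*26)/23054 = (2209 - 936)*(1/23054) = 1273*(1/23054) = 1273/23054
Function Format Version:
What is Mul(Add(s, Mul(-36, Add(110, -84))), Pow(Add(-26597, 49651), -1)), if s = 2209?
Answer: Rational(1273, 23054) ≈ 0.055218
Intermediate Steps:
Mul(Add(s, Mul(-36, Add(110, -84))), Pow(Add(-26597, 49651), -1)) = Mul(Add(2209, Mul(-36, Add(110, -84))), Pow(Add(-26597, 49651), -1)) = Mul(Add(2209, Mul(-36, 26)), Pow(23054, -1)) = Mul(Add(2209, -936), Rational(1, 23054)) = Mul(1273, Rational(1, 23054)) = Rational(1273, 23054)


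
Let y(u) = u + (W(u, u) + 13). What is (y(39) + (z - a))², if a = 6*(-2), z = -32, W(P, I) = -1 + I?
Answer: 4900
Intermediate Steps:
y(u) = 12 + 2*u (y(u) = u + ((-1 + u) + 13) = u + (12 + u) = 12 + 2*u)
a = -12
(y(39) + (z - a))² = ((12 + 2*39) + (-32 - 1*(-12)))² = ((12 + 78) + (-32 + 12))² = (90 - 20)² = 70² = 4900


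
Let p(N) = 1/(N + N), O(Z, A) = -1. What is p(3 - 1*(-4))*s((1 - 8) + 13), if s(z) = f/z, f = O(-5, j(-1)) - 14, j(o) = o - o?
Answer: -5/28 ≈ -0.17857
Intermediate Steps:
j(o) = 0
f = -15 (f = -1 - 14 = -15)
s(z) = -15/z
p(N) = 1/(2*N)
p(3 - 1*(-4))*s((1 - 8) + 13) = (1/(2*(3 - 1*(-4))))*(-15/((1 - 8) + 13)) = (1/(2*(3 + 4)))*(-15/(-7 + 13)) = ((½)/7)*(-15/6) = ((½)*(⅐))*(-15*⅙) = (1/14)*(-5/2) = -5/28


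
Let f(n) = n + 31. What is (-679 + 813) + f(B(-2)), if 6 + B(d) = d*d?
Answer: 163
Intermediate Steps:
B(d) = -6 + d**2 (B(d) = -6 + d*d = -6 + d**2)
f(n) = 31 + n
(-679 + 813) + f(B(-2)) = (-679 + 813) + (31 + (-6 + (-2)**2)) = 134 + (31 + (-6 + 4)) = 134 + (31 - 2) = 134 + 29 = 163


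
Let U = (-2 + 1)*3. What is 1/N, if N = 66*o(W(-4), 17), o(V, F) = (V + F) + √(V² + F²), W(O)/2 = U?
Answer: -1/1224 + 5*√13/13464 ≈ 0.00052197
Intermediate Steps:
U = -3 (U = -1*3 = -3)
W(O) = -6 (W(O) = 2*(-3) = -6)
o(V, F) = F + V + √(F² + V²) (o(V, F) = (F + V) + √(F² + V²) = F + V + √(F² + V²))
N = 726 + 330*√13 (N = 66*(17 - 6 + √(17² + (-6)²)) = 66*(17 - 6 + √(289 + 36)) = 66*(17 - 6 + √325) = 66*(17 - 6 + 5*√13) = 66*(11 + 5*√13) = 726 + 330*√13 ≈ 1915.8)
1/N = 1/(726 + 330*√13)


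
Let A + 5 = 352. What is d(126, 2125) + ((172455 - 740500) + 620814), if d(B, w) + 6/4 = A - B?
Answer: 105977/2 ≈ 52989.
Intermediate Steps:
A = 347 (A = -5 + 352 = 347)
d(B, w) = 691/2 - B (d(B, w) = -3/2 + (347 - B) = 691/2 - B)
d(126, 2125) + ((172455 - 740500) + 620814) = (691/2 - 1*126) + ((172455 - 740500) + 620814) = (691/2 - 126) + (-568045 + 620814) = 439/2 + 52769 = 105977/2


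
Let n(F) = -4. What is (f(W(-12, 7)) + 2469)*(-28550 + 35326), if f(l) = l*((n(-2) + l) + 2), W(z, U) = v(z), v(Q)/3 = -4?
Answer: 17868312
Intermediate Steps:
v(Q) = -12 (v(Q) = 3*(-4) = -12)
W(z, U) = -12
f(l) = l*(-2 + l) (f(l) = l*((-4 + l) + 2) = l*(-2 + l))
(f(W(-12, 7)) + 2469)*(-28550 + 35326) = (-12*(-2 - 12) + 2469)*(-28550 + 35326) = (-12*(-14) + 2469)*6776 = (168 + 2469)*6776 = 2637*6776 = 17868312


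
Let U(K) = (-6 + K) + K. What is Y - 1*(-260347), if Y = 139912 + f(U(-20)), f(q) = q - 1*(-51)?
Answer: 400264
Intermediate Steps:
U(K) = -6 + 2*K
f(q) = 51 + q (f(q) = q + 51 = 51 + q)
Y = 139917 (Y = 139912 + (51 + (-6 + 2*(-20))) = 139912 + (51 + (-6 - 40)) = 139912 + (51 - 46) = 139912 + 5 = 139917)
Y - 1*(-260347) = 139917 - 1*(-260347) = 139917 + 260347 = 400264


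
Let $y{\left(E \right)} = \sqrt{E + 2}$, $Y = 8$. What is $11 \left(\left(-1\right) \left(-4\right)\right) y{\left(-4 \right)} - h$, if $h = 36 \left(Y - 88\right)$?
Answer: $2880 + 44 i \sqrt{2} \approx 2880.0 + 62.225 i$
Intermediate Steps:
$y{\left(E \right)} = \sqrt{2 + E}$
$h = -2880$ ($h = 36 \left(8 - 88\right) = 36 \left(-80\right) = -2880$)
$11 \left(\left(-1\right) \left(-4\right)\right) y{\left(-4 \right)} - h = 11 \left(\left(-1\right) \left(-4\right)\right) \sqrt{2 - 4} - -2880 = 11 \cdot 4 \sqrt{-2} + 2880 = 44 i \sqrt{2} + 2880 = 2880 + 44 i \sqrt{2}$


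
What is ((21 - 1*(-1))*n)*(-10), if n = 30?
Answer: -6600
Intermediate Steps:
((21 - 1*(-1))*n)*(-10) = ((21 - 1*(-1))*30)*(-10) = ((21 + 1)*30)*(-10) = (22*30)*(-10) = 660*(-10) = -6600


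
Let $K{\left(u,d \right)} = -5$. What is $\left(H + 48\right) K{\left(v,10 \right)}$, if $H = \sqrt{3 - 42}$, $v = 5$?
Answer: $-240 - 5 i \sqrt{39} \approx -240.0 - 31.225 i$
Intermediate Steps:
$H = i \sqrt{39}$ ($H = \sqrt{-39} = i \sqrt{39} \approx 6.245 i$)
$\left(H + 48\right) K{\left(v,10 \right)} = \left(i \sqrt{39} + 48\right) \left(-5\right) = \left(48 + i \sqrt{39}\right) \left(-5\right) = -240 - 5 i \sqrt{39}$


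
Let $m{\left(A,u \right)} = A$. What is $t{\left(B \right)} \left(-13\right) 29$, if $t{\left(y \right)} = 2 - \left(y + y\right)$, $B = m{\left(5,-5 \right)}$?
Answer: $3016$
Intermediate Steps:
$B = 5$
$t{\left(y \right)} = 2 - 2 y$
$t{\left(B \right)} \left(-13\right) 29 = \left(2 - 10\right) \left(-13\right) 29 = \left(-8\right) \left(-13\right) 29 = 104 \cdot 29 = 3016$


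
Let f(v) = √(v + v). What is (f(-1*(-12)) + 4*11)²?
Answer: 1960 + 176*√6 ≈ 2391.1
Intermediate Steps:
f(v) = √2*√v (f(v) = √(2*v) = √2*√v)
(f(-1*(-12)) + 4*11)² = (√2*√(-1*(-12)) + 4*11)² = (√2*√12 + 44)² = (√2*(2*√3) + 44)² = (2*√6 + 44)² = (44 + 2*√6)²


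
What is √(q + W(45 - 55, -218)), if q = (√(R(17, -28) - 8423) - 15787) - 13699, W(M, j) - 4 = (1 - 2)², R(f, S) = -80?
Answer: √(-29481 + I*√8503) ≈ 0.2685 + 171.7*I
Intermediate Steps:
W(M, j) = 5 (W(M, j) = 4 + (1 - 2)² = 4 + (-1)² = 4 + 1 = 5)
q = -29486 + I*√8503 (q = (√(-80 - 8423) - 15787) - 13699 = (√(-8503) - 15787) - 13699 = (I*√8503 - 15787) - 13699 = (-15787 + I*√8503) - 13699 = -29486 + I*√8503 ≈ -29486.0 + 92.212*I)
√(q + W(45 - 55, -218)) = √((-29486 + I*√8503) + 5) = √(-29481 + I*√8503)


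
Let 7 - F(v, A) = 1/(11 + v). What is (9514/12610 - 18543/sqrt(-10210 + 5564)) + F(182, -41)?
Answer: 9429851/1216865 + 18543*I*sqrt(4646)/4646 ≈ 7.7493 + 272.04*I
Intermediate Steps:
F(v, A) = 7 - 1/(11 + v)
(9514/12610 - 18543/sqrt(-10210 + 5564)) + F(182, -41) = (9514/12610 - 18543/sqrt(-10210 + 5564)) + (76 + 7*182)/(11 + 182) = (9514*(1/12610) - 18543*(-I*sqrt(4646)/4646)) + (76 + 1274)/193 = (4757/6305 - 18543*(-I*sqrt(4646)/4646)) + (1/193)*1350 = (4757/6305 - (-18543)*I*sqrt(4646)/4646) + 1350/193 = (4757/6305 + 18543*I*sqrt(4646)/4646) + 1350/193 = 9429851/1216865 + 18543*I*sqrt(4646)/4646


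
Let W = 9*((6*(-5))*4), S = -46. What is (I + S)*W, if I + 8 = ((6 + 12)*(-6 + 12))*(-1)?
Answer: 174960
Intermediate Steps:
W = -1080 (W = 9*(-30*4) = 9*(-120) = -1080)
I = -116 (I = -8 + ((6 + 12)*(-6 + 12))*(-1) = -8 + (18*6)*(-1) = -8 + 108*(-1) = -8 - 108 = -116)
(I + S)*W = (-116 - 46)*(-1080) = -162*(-1080) = 174960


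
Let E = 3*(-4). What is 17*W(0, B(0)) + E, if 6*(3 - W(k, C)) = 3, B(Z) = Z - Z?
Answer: 61/2 ≈ 30.500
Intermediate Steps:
B(Z) = 0
W(k, C) = 5/2 (W(k, C) = 3 - 1/6*3 = 3 - 1/2 = 5/2)
E = -12
17*W(0, B(0)) + E = 17*(5/2) - 12 = 85/2 - 12 = 61/2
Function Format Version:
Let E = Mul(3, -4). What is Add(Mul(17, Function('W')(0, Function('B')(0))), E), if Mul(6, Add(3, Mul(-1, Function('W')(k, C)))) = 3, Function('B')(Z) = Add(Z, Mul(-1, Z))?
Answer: Rational(61, 2) ≈ 30.500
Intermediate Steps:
Function('B')(Z) = 0
Function('W')(k, C) = Rational(5, 2) (Function('W')(k, C) = Add(3, Mul(Rational(-1, 6), 3)) = Add(3, Rational(-1, 2)) = Rational(5, 2))
E = -12
Add(Mul(17, Function('W')(0, Function('B')(0))), E) = Add(Mul(17, Rational(5, 2)), -12) = Add(Rational(85, 2), -12) = Rational(61, 2)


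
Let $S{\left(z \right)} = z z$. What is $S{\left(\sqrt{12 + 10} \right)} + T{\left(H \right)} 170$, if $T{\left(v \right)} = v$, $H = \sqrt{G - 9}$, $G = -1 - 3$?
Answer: $22 + 170 i \sqrt{13} \approx 22.0 + 612.94 i$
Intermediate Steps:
$G = -4$ ($G = -1 - 3 = -4$)
$H = i \sqrt{13}$ ($H = \sqrt{-4 - 9} = \sqrt{-13} = i \sqrt{13} \approx 3.6056 i$)
$S{\left(z \right)} = z^{2}$
$S{\left(\sqrt{12 + 10} \right)} + T{\left(H \right)} 170 = \left(\sqrt{12 + 10}\right)^{2} + i \sqrt{13} \cdot 170 = \left(\sqrt{22}\right)^{2} + 170 i \sqrt{13} = 22 + 170 i \sqrt{13}$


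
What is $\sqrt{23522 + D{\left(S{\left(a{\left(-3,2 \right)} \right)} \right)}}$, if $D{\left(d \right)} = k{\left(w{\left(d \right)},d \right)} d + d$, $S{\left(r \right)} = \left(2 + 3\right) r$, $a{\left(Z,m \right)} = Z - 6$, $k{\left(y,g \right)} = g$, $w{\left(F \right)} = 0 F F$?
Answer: $\sqrt{25502} \approx 159.69$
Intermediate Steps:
$w{\left(F \right)} = 0$ ($w{\left(F \right)} = 0 F = 0$)
$a{\left(Z,m \right)} = -6 + Z$ ($a{\left(Z,m \right)} = Z - 6 = -6 + Z$)
$S{\left(r \right)} = 5 r$
$D{\left(d \right)} = d + d^{2}$ ($D{\left(d \right)} = d d + d = d^{2} + d = d + d^{2}$)
$\sqrt{23522 + D{\left(S{\left(a{\left(-3,2 \right)} \right)} \right)}} = \sqrt{23522 + 5 \left(-6 - 3\right) \left(1 + 5 \left(-6 - 3\right)\right)} = \sqrt{23522 + 5 \left(-9\right) \left(1 + 5 \left(-9\right)\right)} = \sqrt{23522 - 45 \left(1 - 45\right)} = \sqrt{23522 - -1980} = \sqrt{23522 + 1980} = \sqrt{25502}$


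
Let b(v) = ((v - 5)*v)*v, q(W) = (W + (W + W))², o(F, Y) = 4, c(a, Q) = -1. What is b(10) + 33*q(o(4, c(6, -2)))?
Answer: 5252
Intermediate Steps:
q(W) = 9*W² (q(W) = (W + 2*W)² = (3*W)² = 9*W²)
b(v) = v²*(-5 + v) (b(v) = ((-5 + v)*v)*v = (v*(-5 + v))*v = v²*(-5 + v))
b(10) + 33*q(o(4, c(6, -2))) = 10²*(-5 + 10) + 33*(9*4²) = 100*5 + 33*(9*16) = 500 + 33*144 = 500 + 4752 = 5252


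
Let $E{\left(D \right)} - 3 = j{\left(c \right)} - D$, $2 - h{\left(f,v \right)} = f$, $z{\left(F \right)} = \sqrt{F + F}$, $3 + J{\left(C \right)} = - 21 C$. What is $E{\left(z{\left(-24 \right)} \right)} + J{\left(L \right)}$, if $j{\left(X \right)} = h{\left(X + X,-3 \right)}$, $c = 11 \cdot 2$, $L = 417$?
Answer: $-8799 - 4 i \sqrt{3} \approx -8799.0 - 6.9282 i$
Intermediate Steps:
$J{\left(C \right)} = -3 - 21 C$
$z{\left(F \right)} = \sqrt{2} \sqrt{F}$ ($z{\left(F \right)} = \sqrt{2 F} = \sqrt{2} \sqrt{F}$)
$c = 22$
$h{\left(f,v \right)} = 2 - f$
$j{\left(X \right)} = 2 - 2 X$ ($j{\left(X \right)} = 2 - \left(X + X\right) = 2 - 2 X$)
$E{\left(D \right)} = -39 - D$ ($E{\left(D \right)} = 3 - \left(42 + D\right) = -39 - D$)
$E{\left(z{\left(-24 \right)} \right)} + J{\left(L \right)} = \left(-39 - \sqrt{2} \sqrt{-24}\right) - 8760 = \left(-39 - \sqrt{2} \cdot 2 i \sqrt{6}\right) - 8760 = \left(-39 - 4 i \sqrt{3}\right) - 8760 = -8799 - 4 i \sqrt{3}$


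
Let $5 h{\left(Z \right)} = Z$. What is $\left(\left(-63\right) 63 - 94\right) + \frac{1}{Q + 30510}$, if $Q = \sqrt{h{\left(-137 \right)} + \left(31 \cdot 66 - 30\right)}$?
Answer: $- \frac{18910382380541}{4654290557} - \frac{\sqrt{49715}}{4654290557} \approx -4063.0$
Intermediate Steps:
$h{\left(Z \right)} = \frac{Z}{5}$
$Q = \frac{\sqrt{49715}}{5}$ ($Q = \sqrt{\frac{1}{5} \left(-137\right) + \left(31 \cdot 66 - 30\right)} = \sqrt{- \frac{137}{5} + \left(2046 - 30\right)} = \sqrt{- \frac{137}{5} + 2016} = \sqrt{\frac{9943}{5}} = \frac{\sqrt{49715}}{5} \approx 44.594$)
$\left(\left(-63\right) 63 - 94\right) + \frac{1}{Q + 30510} = \left(\left(-63\right) 63 - 94\right) + \frac{1}{\frac{\sqrt{49715}}{5} + 30510} = \left(-3969 - 94\right) + \frac{1}{30510 + \frac{\sqrt{49715}}{5}} = -4063 + \frac{1}{30510 + \frac{\sqrt{49715}}{5}}$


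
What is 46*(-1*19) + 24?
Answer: -850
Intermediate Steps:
46*(-1*19) + 24 = 46*(-19) + 24 = -874 + 24 = -850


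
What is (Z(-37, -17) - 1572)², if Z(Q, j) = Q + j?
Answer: 2643876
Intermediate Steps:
(Z(-37, -17) - 1572)² = ((-37 - 17) - 1572)² = (-54 - 1572)² = (-1626)² = 2643876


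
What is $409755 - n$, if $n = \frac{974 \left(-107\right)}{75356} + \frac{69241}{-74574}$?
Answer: $\frac{287833938640456}{702449793} \approx 4.0976 \cdot 10^{5}$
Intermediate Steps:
$n = - \frac{1623709741}{702449793}$ ($n = \left(-104218\right) \frac{1}{75356} + 69241 \left(- \frac{1}{74574}\right) = - \frac{52109}{37678} - \frac{69241}{74574} = - \frac{1623709741}{702449793} \approx -2.3115$)
$409755 - n = 409755 - - \frac{1623709741}{702449793} = 409755 + \frac{1623709741}{702449793} = \frac{287833938640456}{702449793}$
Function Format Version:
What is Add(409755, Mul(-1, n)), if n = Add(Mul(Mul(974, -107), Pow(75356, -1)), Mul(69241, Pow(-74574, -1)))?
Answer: Rational(287833938640456, 702449793) ≈ 4.0976e+5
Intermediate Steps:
n = Rational(-1623709741, 702449793) (n = Add(Mul(-104218, Rational(1, 75356)), Mul(69241, Rational(-1, 74574))) = Add(Rational(-52109, 37678), Rational(-69241, 74574)) = Rational(-1623709741, 702449793) ≈ -2.3115)
Add(409755, Mul(-1, n)) = Add(409755, Mul(-1, Rational(-1623709741, 702449793))) = Add(409755, Rational(1623709741, 702449793)) = Rational(287833938640456, 702449793)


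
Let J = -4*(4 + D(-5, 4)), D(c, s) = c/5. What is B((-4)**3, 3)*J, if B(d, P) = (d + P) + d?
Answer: 1500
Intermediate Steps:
D(c, s) = c/5 (D(c, s) = c*(1/5) = c/5)
B(d, P) = P + 2*d (B(d, P) = (P + d) + d = P + 2*d)
J = -12 (J = -4*(4 + (1/5)*(-5)) = -4*(4 - 1) = -4*3 = -12)
B((-4)**3, 3)*J = (3 + 2*(-4)**3)*(-12) = (3 + 2*(-64))*(-12) = (3 - 128)*(-12) = -125*(-12) = 1500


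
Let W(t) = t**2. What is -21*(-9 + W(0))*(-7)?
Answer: -1323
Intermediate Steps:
-21*(-9 + W(0))*(-7) = -21*(-9 + 0**2)*(-7) = -21*(-9 + 0)*(-7) = -21*(-9)*(-7) = 189*(-7) = -1323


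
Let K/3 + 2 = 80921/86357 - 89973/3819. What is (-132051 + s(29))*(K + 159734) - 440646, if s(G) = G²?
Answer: -2303024235297340466/109932461 ≈ -2.0949e+10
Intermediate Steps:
K = -8120355828/109932461 (K = -6 + 3*(80921/86357 - 89973/3819) = -6 + 3*(80921*(1/86357) - 89973*1/3819) = -6 + 3*(80921/86357 - 29991/1273) = -6 + 3*(-2486920354/109932461) = -6 - 7460761062/109932461 = -8120355828/109932461 ≈ -73.867)
(-132051 + s(29))*(K + 159734) - 440646 = (-132051 + 29²)*(-8120355828/109932461 + 159734) - 440646 = (-132051 + 841)*(17551831369546/109932461) - 440646 = -131210*17551831369546/109932461 - 440646 = -2302975793998130660/109932461 - 440646 = -2303024235297340466/109932461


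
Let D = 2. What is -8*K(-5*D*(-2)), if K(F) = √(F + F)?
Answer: -16*√10 ≈ -50.596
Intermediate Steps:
K(F) = √2*√F (K(F) = √(2*F) = √2*√F)
-8*K(-5*D*(-2)) = -8*√2*√(-5*2*(-2)) = -8*√2*√(-10*(-2)) = -8*√2*√20 = -8*√2*2*√5 = -16*√10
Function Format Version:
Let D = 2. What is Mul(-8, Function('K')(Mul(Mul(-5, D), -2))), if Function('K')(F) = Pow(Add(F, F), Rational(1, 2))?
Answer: Mul(-16, Pow(10, Rational(1, 2))) ≈ -50.596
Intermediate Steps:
Function('K')(F) = Mul(Pow(2, Rational(1, 2)), Pow(F, Rational(1, 2))) (Function('K')(F) = Pow(Mul(2, F), Rational(1, 2)) = Mul(Pow(2, Rational(1, 2)), Pow(F, Rational(1, 2))))
Mul(-8, Function('K')(Mul(Mul(-5, D), -2))) = Mul(-8, Mul(Pow(2, Rational(1, 2)), Pow(Mul(Mul(-5, 2), -2), Rational(1, 2)))) = Mul(-8, Mul(Pow(2, Rational(1, 2)), Pow(Mul(-10, -2), Rational(1, 2)))) = Mul(-8, Mul(Pow(2, Rational(1, 2)), Pow(20, Rational(1, 2)))) = Mul(-8, Mul(Pow(2, Rational(1, 2)), Mul(2, Pow(5, Rational(1, 2))))) = Mul(-8, Mul(2, Pow(10, Rational(1, 2)))) = Mul(-16, Pow(10, Rational(1, 2)))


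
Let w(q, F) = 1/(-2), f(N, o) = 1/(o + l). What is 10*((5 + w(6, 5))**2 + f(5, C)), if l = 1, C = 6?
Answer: 2855/14 ≈ 203.93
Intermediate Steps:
f(N, o) = 1/(1 + o) (f(N, o) = 1/(o + 1) = 1/(1 + o))
w(q, F) = -1/2
10*((5 + w(6, 5))**2 + f(5, C)) = 10*((5 - 1/2)**2 + 1/(1 + 6)) = 10*((9/2)**2 + 1/7) = 10*(81/4 + 1/7) = 10*(571/28) = 2855/14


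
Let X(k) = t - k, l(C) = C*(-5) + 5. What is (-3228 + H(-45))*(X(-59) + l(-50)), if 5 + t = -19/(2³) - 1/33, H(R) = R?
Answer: -88306631/88 ≈ -1.0035e+6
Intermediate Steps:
l(C) = 5 - 5*C (l(C) = -5*C + 5 = 5 - 5*C)
t = -1955/264 (t = -5 + (-19/(2³) - 1/33) = -5 + (-19/8 - 1*1/33) = -5 + (-19*⅛ - 1/33) = -5 + (-19/8 - 1/33) = -5 - 635/264 = -1955/264 ≈ -7.4053)
X(k) = -1955/264 - k
(-3228 + H(-45))*(X(-59) + l(-50)) = (-3228 - 45)*((-1955/264 - 1*(-59)) + (5 - 5*(-50))) = -3273*((-1955/264 + 59) + (5 + 250)) = -3273*(13621/264 + 255) = -3273*80941/264 = -88306631/88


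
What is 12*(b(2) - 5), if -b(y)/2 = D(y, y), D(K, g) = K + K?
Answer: -156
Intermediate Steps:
D(K, g) = 2*K
b(y) = -4*y
12*(b(2) - 5) = 12*(-4*2 - 5) = 12*(-8 - 5) = 12*(-13) = -156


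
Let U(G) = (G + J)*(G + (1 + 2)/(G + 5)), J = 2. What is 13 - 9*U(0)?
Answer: 11/5 ≈ 2.2000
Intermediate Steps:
U(G) = (2 + G)*(G + 3/(5 + G)) (U(G) = (G + 2)*(G + (1 + 2)/(G + 5)) = (2 + G)*(G + 3/(5 + G)))
13 - 9*U(0) = 13 - 9*(6 + 0³ + 7*0² + 13*0)/(5 + 0) = 13 - 9*(6 + 0 + 7*0 + 0)/5 = 13 - 9*(6 + 0 + 0 + 0)/5 = 13 - 9*6/5 = 13 - 54/5 = 11/5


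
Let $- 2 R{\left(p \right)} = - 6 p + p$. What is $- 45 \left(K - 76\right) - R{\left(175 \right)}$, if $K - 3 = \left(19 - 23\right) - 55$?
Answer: $\frac{11005}{2} \approx 5502.5$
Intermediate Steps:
$R{\left(p \right)} = \frac{5 p}{2}$ ($R{\left(p \right)} = - \frac{- 6 p + p}{2} = - \frac{\left(-5\right) p}{2} = \frac{5 p}{2}$)
$K = -56$ ($K = 3 + \left(\left(19 - 23\right) - 55\right) = 3 - 59 = -56$)
$- 45 \left(K - 76\right) - R{\left(175 \right)} = - 45 \left(-56 - 76\right) - \frac{5}{2} \cdot 175 = \left(-45\right) \left(-132\right) - \frac{875}{2} = 5940 - \frac{875}{2} = \frac{11005}{2}$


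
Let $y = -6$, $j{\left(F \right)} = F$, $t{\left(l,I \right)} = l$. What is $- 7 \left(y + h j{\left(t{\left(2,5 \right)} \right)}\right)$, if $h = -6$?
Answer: $126$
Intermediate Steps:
$- 7 \left(y + h j{\left(t{\left(2,5 \right)} \right)}\right) = - 7 \left(-6 - 12\right) = \left(-7\right) \left(-18\right) = 126$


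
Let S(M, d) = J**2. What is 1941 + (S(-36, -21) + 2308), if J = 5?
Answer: 4274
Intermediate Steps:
S(M, d) = 25 (S(M, d) = 5**2 = 25)
1941 + (S(-36, -21) + 2308) = 1941 + (25 + 2308) = 1941 + 2333 = 4274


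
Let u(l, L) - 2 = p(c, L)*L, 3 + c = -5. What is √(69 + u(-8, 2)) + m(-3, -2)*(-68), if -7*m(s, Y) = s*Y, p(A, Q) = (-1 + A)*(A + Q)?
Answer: 408/7 + √179 ≈ 71.665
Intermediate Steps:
c = -8 (c = -3 - 5 = -8)
u(l, L) = 2 + L*(72 - 9*L) (u(l, L) = 2 + ((-8)² - 1*(-8) - L - 8*L)*L = 2 + (64 + 8 - L - 8*L)*L = 2 + (72 - 9*L)*L = 2 + L*(72 - 9*L))
m(s, Y) = -Y*s/7 (m(s, Y) = -s*Y/7 = -Y*s/7)
√(69 + u(-8, 2)) + m(-3, -2)*(-68) = √(69 + (2 - 9*2*(-8 + 2))) - ⅐*(-2)*(-3)*(-68) = √(69 + (2 - 9*2*(-6))) - 6/7*(-68) = √(69 + (2 + 108)) + 408/7 = √(69 + 110) + 408/7 = √179 + 408/7 = 408/7 + √179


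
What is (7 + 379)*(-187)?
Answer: -72182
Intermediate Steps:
(7 + 379)*(-187) = 386*(-187) = -72182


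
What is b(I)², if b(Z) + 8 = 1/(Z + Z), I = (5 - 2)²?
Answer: 20449/324 ≈ 63.114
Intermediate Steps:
I = 9 (I = 3² = 9)
b(Z) = -8 + 1/(2*Z) (b(Z) = -8 + 1/(Z + Z) = -8 + 1/(2*Z))
b(I)² = (-8 + (½)/9)² = (-8 + (½)*(⅑))² = (-8 + 1/18)² = (-143/18)² = 20449/324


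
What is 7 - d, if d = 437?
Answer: -430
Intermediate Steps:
7 - d = 7 - 1*437 = 7 - 437 = -430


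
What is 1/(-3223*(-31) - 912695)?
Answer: -1/812782 ≈ -1.2303e-6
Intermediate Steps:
1/(-3223*(-31) - 912695) = 1/(99913 - 912695) = 1/(-812782) = -1/812782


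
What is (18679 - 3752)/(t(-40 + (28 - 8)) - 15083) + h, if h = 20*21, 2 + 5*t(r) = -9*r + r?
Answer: 31533305/75257 ≈ 419.01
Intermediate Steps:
t(r) = -⅖ - 8*r/5 (t(r) = -⅖ + (-9*r + r)/5 = -⅖ + (-8*r)/5 = -⅖ - 8*r/5)
h = 420
(18679 - 3752)/(t(-40 + (28 - 8)) - 15083) + h = (18679 - 3752)/((-⅖ - 8*(-40 + (28 - 8))/5) - 15083) + 420 = 14927/((-⅖ - 8*(-40 + 20)/5) - 15083) + 420 = 14927/((-⅖ - 8/5*(-20)) - 15083) + 420 = 14927/((-⅖ + 32) - 15083) + 420 = 14927/(158/5 - 15083) + 420 = 14927/(-75257/5) + 420 = 14927*(-5/75257) + 420 = -74635/75257 + 420 = 31533305/75257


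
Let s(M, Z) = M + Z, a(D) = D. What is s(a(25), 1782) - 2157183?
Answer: -2155376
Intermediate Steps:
s(a(25), 1782) - 2157183 = (25 + 1782) - 2157183 = 1807 - 2157183 = -2155376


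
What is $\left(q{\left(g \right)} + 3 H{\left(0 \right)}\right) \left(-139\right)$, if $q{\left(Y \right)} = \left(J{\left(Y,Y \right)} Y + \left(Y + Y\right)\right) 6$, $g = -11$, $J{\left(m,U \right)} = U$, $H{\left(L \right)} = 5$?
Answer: $-84651$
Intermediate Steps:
$q{\left(Y \right)} = 6 Y^{2} + 12 Y$ ($q{\left(Y \right)} = \left(Y Y + \left(Y + Y\right)\right) 6 = \left(Y^{2} + 2 Y\right) 6 = 6 Y^{2} + 12 Y$)
$\left(q{\left(g \right)} + 3 H{\left(0 \right)}\right) \left(-139\right) = \left(6 \left(-11\right) \left(2 - 11\right) + 3 \cdot 5\right) \left(-139\right) = \left(6 \left(-11\right) \left(-9\right) + 15\right) \left(-139\right) = \left(594 + 15\right) \left(-139\right) = 609 \left(-139\right) = -84651$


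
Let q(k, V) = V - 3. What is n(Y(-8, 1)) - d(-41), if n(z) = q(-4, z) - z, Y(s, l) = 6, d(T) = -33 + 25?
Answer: 5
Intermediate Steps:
d(T) = -8
q(k, V) = -3 + V
n(z) = -3 (n(z) = (-3 + z) - z = -3)
n(Y(-8, 1)) - d(-41) = -3 - 1*(-8) = -3 + 8 = 5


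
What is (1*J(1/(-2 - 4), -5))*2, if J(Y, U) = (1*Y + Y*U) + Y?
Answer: 1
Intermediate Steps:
J(Y, U) = 2*Y + U*Y (J(Y, U) = (Y + U*Y) + Y = 2*Y + U*Y)
(1*J(1/(-2 - 4), -5))*2 = (1*((2 - 5)/(-2 - 4)))*2 = (1*(-3/(-6)))*2 = (1*(-⅙*(-3)))*2 = (1*(½))*2 = (½)*2 = 1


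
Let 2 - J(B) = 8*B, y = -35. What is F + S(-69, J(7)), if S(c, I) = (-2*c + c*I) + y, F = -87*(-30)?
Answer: 6439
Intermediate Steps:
J(B) = 2 - 8*B
F = 2610
S(c, I) = -35 - 2*c + I*c (S(c, I) = (-2*c + c*I) - 35 = (-2*c + I*c) - 35 = -35 - 2*c + I*c)
F + S(-69, J(7)) = 2610 + (-35 - 2*(-69) + (2 - 8*7)*(-69)) = 2610 + (-35 + 138 + (2 - 56)*(-69)) = 2610 + (-35 + 138 - 54*(-69)) = 2610 + (-35 + 138 + 3726) = 2610 + 3829 = 6439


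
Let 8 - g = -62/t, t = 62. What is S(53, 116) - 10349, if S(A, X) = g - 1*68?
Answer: -10408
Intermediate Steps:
g = 9 (g = 8 - (-62)/62 = 8 - 1*(-1) = 8 + 1 = 9)
S(A, X) = -59 (S(A, X) = 9 - 1*68 = 9 - 68 = -59)
S(53, 116) - 10349 = -59 - 10349 = -10408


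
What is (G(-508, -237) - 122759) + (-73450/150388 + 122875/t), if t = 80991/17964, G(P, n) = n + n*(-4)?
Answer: -64144681369963/676670806 ≈ -94795.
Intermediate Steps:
G(P, n) = -3*n (G(P, n) = n - 4*n = -3*n)
t = 8999/1996 (t = 80991*(1/17964) = 8999/1996 ≈ 4.5085)
(G(-508, -237) - 122759) + (-73450/150388 + 122875/t) = (-3*(-237) - 122759) + (-73450/150388 + 122875/(8999/1996)) = (711 - 122759) + (-73450*1/150388 + 122875*(1996/8999)) = -122048 + (-36725/75194 + 245258500/8999) = -122048 + 18441637160725/676670806 = -64144681369963/676670806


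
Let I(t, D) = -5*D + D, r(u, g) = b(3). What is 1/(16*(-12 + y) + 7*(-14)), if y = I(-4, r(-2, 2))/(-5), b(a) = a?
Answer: -5/1258 ≈ -0.0039746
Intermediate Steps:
r(u, g) = 3
I(t, D) = -4*D
y = 12/5 (y = -4*3/(-5) = -12*(-⅕) = 12/5 ≈ 2.4000)
1/(16*(-12 + y) + 7*(-14)) = 1/(16*(-12 + 12/5) + 7*(-14)) = 1/(16*(-48/5) - 98) = 1/(-768/5 - 98) = 1/(-1258/5) = -5/1258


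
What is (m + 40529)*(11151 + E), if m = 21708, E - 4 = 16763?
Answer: 1737532566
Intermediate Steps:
E = 16767 (E = 4 + 16763 = 16767)
(m + 40529)*(11151 + E) = (21708 + 40529)*(11151 + 16767) = 62237*27918 = 1737532566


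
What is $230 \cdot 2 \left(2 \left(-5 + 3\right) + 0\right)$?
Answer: $-1840$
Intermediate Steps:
$230 \cdot 2 \left(2 \left(-5 + 3\right) + 0\right) = 460 \left(2 \left(-2\right) + 0\right) = 460 \left(-4 + 0\right) = 460 \left(-4\right) = -1840$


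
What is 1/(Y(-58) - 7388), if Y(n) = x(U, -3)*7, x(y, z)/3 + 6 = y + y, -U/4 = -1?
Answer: -1/7346 ≈ -0.00013613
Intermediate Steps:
U = 4 (U = -4*(-1) = 4)
x(y, z) = -18 + 6*y (x(y, z) = -18 + 3*(y + y) = -18 + 3*(2*y) = -18 + 6*y)
Y(n) = 42 (Y(n) = (-18 + 6*4)*7 = (-18 + 24)*7 = 6*7 = 42)
1/(Y(-58) - 7388) = 1/(42 - 7388) = 1/(-7346) = -1/7346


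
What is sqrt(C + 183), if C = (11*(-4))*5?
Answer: I*sqrt(37) ≈ 6.0828*I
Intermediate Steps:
C = -220 (C = -44*5 = -220)
sqrt(C + 183) = sqrt(-220 + 183) = sqrt(-37) = I*sqrt(37)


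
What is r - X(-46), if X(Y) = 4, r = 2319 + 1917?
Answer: 4232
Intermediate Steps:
r = 4236
r - X(-46) = 4236 - 1*4 = 4236 - 4 = 4232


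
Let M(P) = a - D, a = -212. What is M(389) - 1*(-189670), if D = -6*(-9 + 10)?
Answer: 189464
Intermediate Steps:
D = -6 (D = -6*1 = -6)
M(P) = -206 (M(P) = -212 - 1*(-6) = -212 + 6 = -206)
M(389) - 1*(-189670) = -206 - 1*(-189670) = -206 + 189670 = 189464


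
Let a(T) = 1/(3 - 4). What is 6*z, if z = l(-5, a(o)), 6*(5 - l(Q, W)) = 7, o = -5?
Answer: 23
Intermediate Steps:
a(T) = -1 (a(T) = 1/(-1) = -1)
l(Q, W) = 23/6 (l(Q, W) = 5 - 1/6*7 = 5 - 7/6 = 23/6)
z = 23/6 ≈ 3.8333
6*z = 6*(23/6) = 23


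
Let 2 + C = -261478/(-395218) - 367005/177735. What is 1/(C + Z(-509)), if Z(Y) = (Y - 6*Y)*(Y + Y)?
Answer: -2341469041/6066309374824284 ≈ -3.8598e-7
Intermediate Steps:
C = -7968711074/2341469041 (C = -2 + (-261478/(-395218) - 367005/177735) = -2 + (-261478*(-1/395218) - 367005*1/177735) = -2 + (130739/197609 - 24467/11849) = -2 - 3285772992/2341469041 = -7968711074/2341469041 ≈ -3.4033)
Z(Y) = -10*Y² (Z(Y) = (-5*Y)*(2*Y) = -10*Y²)
1/(C + Z(-509)) = 1/(-7968711074/2341469041 - 10*(-509)²) = 1/(-7968711074/2341469041 - 10*259081) = 1/(-7968711074/2341469041 - 2590810) = 1/(-6066309374824284/2341469041) = -2341469041/6066309374824284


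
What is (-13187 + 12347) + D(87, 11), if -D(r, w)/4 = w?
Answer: -884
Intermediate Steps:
D(r, w) = -4*w
(-13187 + 12347) + D(87, 11) = (-13187 + 12347) - 4*11 = -840 - 44 = -884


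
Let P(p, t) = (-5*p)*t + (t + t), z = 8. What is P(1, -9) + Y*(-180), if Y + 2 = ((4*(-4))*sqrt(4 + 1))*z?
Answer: 387 + 23040*sqrt(5) ≈ 51906.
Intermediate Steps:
P(p, t) = 2*t - 5*p*t (P(p, t) = -5*p*t + 2*t = 2*t - 5*p*t)
Y = -2 - 128*sqrt(5) (Y = -2 + ((4*(-4))*sqrt(4 + 1))*8 = -2 - 16*sqrt(5)*8 = -2 - 128*sqrt(5) ≈ -288.22)
P(1, -9) + Y*(-180) = -9*(2 - 5*1) + (-2 - 128*sqrt(5))*(-180) = -9*(2 - 5) + (360 + 23040*sqrt(5)) = -9*(-3) + (360 + 23040*sqrt(5)) = 27 + (360 + 23040*sqrt(5)) = 387 + 23040*sqrt(5)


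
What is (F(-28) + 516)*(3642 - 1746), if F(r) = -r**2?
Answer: -508128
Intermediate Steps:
(F(-28) + 516)*(3642 - 1746) = (-1*(-28)**2 + 516)*(3642 - 1746) = (-1*784 + 516)*1896 = (-784 + 516)*1896 = -268*1896 = -508128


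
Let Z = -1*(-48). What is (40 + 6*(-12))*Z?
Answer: -1536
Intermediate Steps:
Z = 48
(40 + 6*(-12))*Z = (40 + 6*(-12))*48 = (40 - 72)*48 = -32*48 = -1536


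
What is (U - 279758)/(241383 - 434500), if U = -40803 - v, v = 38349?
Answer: 358910/193117 ≈ 1.8585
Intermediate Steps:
U = -79152 (U = -40803 - 1*38349 = -40803 - 38349 = -79152)
(U - 279758)/(241383 - 434500) = (-79152 - 279758)/(241383 - 434500) = -358910/(-193117) = -358910*(-1/193117) = 358910/193117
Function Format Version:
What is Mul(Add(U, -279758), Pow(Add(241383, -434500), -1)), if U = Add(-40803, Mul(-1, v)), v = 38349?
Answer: Rational(358910, 193117) ≈ 1.8585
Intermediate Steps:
U = -79152 (U = Add(-40803, Mul(-1, 38349)) = Add(-40803, -38349) = -79152)
Mul(Add(U, -279758), Pow(Add(241383, -434500), -1)) = Mul(Add(-79152, -279758), Pow(Add(241383, -434500), -1)) = Mul(-358910, Pow(-193117, -1)) = Mul(-358910, Rational(-1, 193117)) = Rational(358910, 193117)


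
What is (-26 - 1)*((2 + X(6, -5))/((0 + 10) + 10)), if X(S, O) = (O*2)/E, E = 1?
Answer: 54/5 ≈ 10.800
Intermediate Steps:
X(S, O) = 2*O (X(S, O) = (O*2)/1 = (2*O)*1 = 2*O)
(-26 - 1)*((2 + X(6, -5))/((0 + 10) + 10)) = (-26 - 1)*((2 + 2*(-5))/((0 + 10) + 10)) = -27*(2 - 10)/(10 + 10) = -(-216)/20 = -27*(-⅖) = 54/5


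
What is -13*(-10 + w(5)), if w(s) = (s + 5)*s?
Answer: -520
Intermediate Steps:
w(s) = s*(5 + s) (w(s) = (5 + s)*s = s*(5 + s))
-13*(-10 + w(5)) = -13*(-10 + 5*(5 + 5)) = -13*(-10 + 5*10) = -13*(-10 + 50) = -13*40 = -520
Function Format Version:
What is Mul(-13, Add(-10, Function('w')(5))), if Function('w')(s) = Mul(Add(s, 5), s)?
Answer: -520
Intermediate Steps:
Function('w')(s) = Mul(s, Add(5, s)) (Function('w')(s) = Mul(Add(5, s), s) = Mul(s, Add(5, s)))
Mul(-13, Add(-10, Function('w')(5))) = Mul(-13, Add(-10, Mul(5, Add(5, 5)))) = Mul(-13, Add(-10, Mul(5, 10))) = Mul(-13, Add(-10, 50)) = Mul(-13, 40) = -520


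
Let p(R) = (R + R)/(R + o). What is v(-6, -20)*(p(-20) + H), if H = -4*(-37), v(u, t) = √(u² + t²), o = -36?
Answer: 2082*√109/7 ≈ 3105.2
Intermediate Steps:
v(u, t) = √(t² + u²)
H = 148
p(R) = 2*R/(-36 + R) (p(R) = (R + R)/(R - 36) = (2*R)/(-36 + R) = 2*R/(-36 + R))
v(-6, -20)*(p(-20) + H) = √((-20)² + (-6)²)*(2*(-20)/(-36 - 20) + 148) = √(400 + 36)*(2*(-20)/(-56) + 148) = √436*(2*(-20)*(-1/56) + 148) = (2*√109)*(5/7 + 148) = (2*√109)*(1041/7) = 2082*√109/7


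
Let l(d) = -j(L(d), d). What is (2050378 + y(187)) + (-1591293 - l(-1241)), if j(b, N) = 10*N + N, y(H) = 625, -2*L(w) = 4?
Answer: 446059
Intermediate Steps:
L(w) = -2 (L(w) = -½*4 = -2)
j(b, N) = 11*N
l(d) = -11*d
(2050378 + y(187)) + (-1591293 - l(-1241)) = (2050378 + 625) + (-1591293 - (-11)*(-1241)) = 2051003 + (-1591293 - 1*13651) = 2051003 + (-1591293 - 13651) = 2051003 - 1604944 = 446059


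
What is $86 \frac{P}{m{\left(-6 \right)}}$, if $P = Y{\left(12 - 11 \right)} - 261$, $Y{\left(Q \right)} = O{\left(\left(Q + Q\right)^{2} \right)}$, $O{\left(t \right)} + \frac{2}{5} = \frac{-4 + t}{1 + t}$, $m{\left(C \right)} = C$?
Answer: $\frac{56201}{15} \approx 3746.7$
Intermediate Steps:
$O{\left(t \right)} = - \frac{2}{5} + \frac{-4 + t}{1 + t}$
$Y{\left(Q \right)} = \frac{-22 + 12 Q^{2}}{5 \left(1 + 4 Q^{2}\right)}$ ($Y{\left(Q \right)} = \frac{-22 + 3 \left(Q + Q\right)^{2}}{5 \left(1 + \left(Q + Q\right)^{2}\right)} = \frac{-22 + 3 \left(2 Q\right)^{2}}{5 \left(1 + \left(2 Q\right)^{2}\right)} = \frac{-22 + 3 \cdot 4 Q^{2}}{5 \left(1 + 4 Q^{2}\right)} = \frac{-22 + 12 Q^{2}}{5 \left(1 + 4 Q^{2}\right)}$)
$P = - \frac{1307}{5}$ ($P = \frac{2 \left(-11 + 6 \left(12 - 11\right)^{2}\right)}{5 \left(1 + 4 \left(12 - 11\right)^{2}\right)} - 261 = \frac{2 \left(-11 + 6 \cdot 1^{2}\right)}{5 \left(1 + 4 \cdot 1^{2}\right)} - 261 = \frac{2 \left(-11 + 6 \cdot 1\right)}{5 \left(1 + 4 \cdot 1\right)} - 261 = \frac{2 \left(-11 + 6\right)}{5 \left(1 + 4\right)} - 261 = \frac{2}{5} \cdot \frac{1}{5} \left(-5\right) - 261 = - \frac{2}{5} - 261 = - \frac{1307}{5} \approx -261.4$)
$86 \frac{P}{m{\left(-6 \right)}} = 86 \left(- \frac{1307}{5 \left(-6\right)}\right) = 86 \left(\left(- \frac{1307}{5}\right) \left(- \frac{1}{6}\right)\right) = 86 \cdot \frac{1307}{30} = \frac{56201}{15}$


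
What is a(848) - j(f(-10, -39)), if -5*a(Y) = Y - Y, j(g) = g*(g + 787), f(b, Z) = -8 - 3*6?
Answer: 19786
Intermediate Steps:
f(b, Z) = -26 (f(b, Z) = -8 - 18 = -26)
j(g) = g*(787 + g)
a(Y) = 0 (a(Y) = -(Y - Y)/5 = -1/5*0 = 0)
a(848) - j(f(-10, -39)) = 0 - (-26)*(787 - 26) = 0 - (-26)*761 = 0 - 1*(-19786) = 0 + 19786 = 19786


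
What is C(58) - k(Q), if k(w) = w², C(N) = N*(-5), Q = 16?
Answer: -546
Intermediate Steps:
C(N) = -5*N
C(58) - k(Q) = -5*58 - 1*16² = -290 - 1*256 = -290 - 256 = -546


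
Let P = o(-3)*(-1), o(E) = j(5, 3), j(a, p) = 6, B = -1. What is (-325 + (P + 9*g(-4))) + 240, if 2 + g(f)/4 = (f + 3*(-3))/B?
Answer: 305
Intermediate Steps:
o(E) = 6
g(f) = 28 - 4*f (g(f) = -8 + 4*((f + 3*(-3))/(-1)) = -8 + 4*((f - 9)*(-1)) = -8 + 4*((-9 + f)*(-1)) = -8 + 4*(9 - f) = -8 + (36 - 4*f) = 28 - 4*f)
P = -6 (P = 6*(-1) = -6)
(-325 + (P + 9*g(-4))) + 240 = (-325 + (-6 + 9*(28 - 4*(-4)))) + 240 = (-325 + (-6 + 9*(28 + 16))) + 240 = (-325 + (-6 + 9*44)) + 240 = (-325 + (-6 + 396)) + 240 = (-325 + 390) + 240 = 65 + 240 = 305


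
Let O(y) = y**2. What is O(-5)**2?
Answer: 625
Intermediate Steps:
O(-5)**2 = ((-5)**2)**2 = 25**2 = 625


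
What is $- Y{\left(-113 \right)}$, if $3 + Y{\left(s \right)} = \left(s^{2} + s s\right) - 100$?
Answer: $-25435$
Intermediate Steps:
$Y{\left(s \right)} = -103 + 2 s^{2}$ ($Y{\left(s \right)} = -3 - \left(100 - s^{2} - s s\right) = -3 + \left(\left(s^{2} + s^{2}\right) - 100\right) = -3 + \left(2 s^{2} - 100\right) = -3 + \left(-100 + 2 s^{2}\right) = -103 + 2 s^{2}$)
$- Y{\left(-113 \right)} = - (-103 + 2 \left(-113\right)^{2}) = - (-103 + 2 \cdot 12769) = - (-103 + 25538) = \left(-1\right) 25435 = -25435$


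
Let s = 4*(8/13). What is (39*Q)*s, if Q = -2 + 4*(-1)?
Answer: -576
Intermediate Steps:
Q = -6 (Q = -2 - 4 = -6)
s = 32/13 (s = 4*(8*(1/13)) = 4*(8/13) = 32/13 ≈ 2.4615)
(39*Q)*s = (39*(-6))*(32/13) = -234*32/13 = -576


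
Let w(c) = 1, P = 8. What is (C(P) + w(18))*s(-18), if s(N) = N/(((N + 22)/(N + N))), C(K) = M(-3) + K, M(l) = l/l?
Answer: 1620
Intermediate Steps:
M(l) = 1
C(K) = 1 + K
s(N) = 2*N²/(22 + N) (s(N) = N/(((22 + N)/((2*N)))) = N/(((22 + N)*(1/(2*N)))) = N/(((22 + N)/(2*N))) = N*(2*N/(22 + N)) = 2*N²/(22 + N))
(C(P) + w(18))*s(-18) = ((1 + 8) + 1)*(2*(-18)²/(22 - 18)) = (9 + 1)*(2*324/4) = 10*(2*324*(¼)) = 10*162 = 1620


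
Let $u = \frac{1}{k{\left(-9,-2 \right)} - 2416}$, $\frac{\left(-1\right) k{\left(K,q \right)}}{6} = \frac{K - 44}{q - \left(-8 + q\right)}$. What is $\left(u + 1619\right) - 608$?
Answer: $\frac{9609551}{9505} \approx 1011.0$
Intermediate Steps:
$k{\left(K,q \right)} = 33 - \frac{3 K}{4}$ ($k{\left(K,q \right)} = - 6 \frac{K - 44}{q - \left(-8 + q\right)} = - 6 \frac{-44 + K}{8} = - 6 \left(-44 + K\right) \frac{1}{8} = - 6 \left(- \frac{11}{2} + \frac{K}{8}\right) = 33 - \frac{3 K}{4}$)
$u = - \frac{4}{9505}$ ($u = \frac{1}{\left(33 - - \frac{27}{4}\right) - 2416} = \frac{1}{\left(33 + \frac{27}{4}\right) - 2416} = \frac{1}{\frac{159}{4} - 2416} = \frac{1}{- \frac{9505}{4}} = - \frac{4}{9505} \approx -0.00042083$)
$\left(u + 1619\right) - 608 = \left(- \frac{4}{9505} + 1619\right) - 608 = \frac{15388591}{9505} - 608 = \frac{9609551}{9505}$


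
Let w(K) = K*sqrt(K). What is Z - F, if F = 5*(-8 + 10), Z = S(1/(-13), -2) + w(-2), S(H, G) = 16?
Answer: 6 - 2*I*sqrt(2) ≈ 6.0 - 2.8284*I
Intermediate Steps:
w(K) = K**(3/2)
Z = 16 - 2*I*sqrt(2) (Z = 16 + (-2)**(3/2) = 16 - 2*I*sqrt(2) ≈ 16.0 - 2.8284*I)
F = 10 (F = 5*2 = 10)
Z - F = (16 - 2*I*sqrt(2)) - 1*10 = (16 - 2*I*sqrt(2)) - 10 = 6 - 2*I*sqrt(2)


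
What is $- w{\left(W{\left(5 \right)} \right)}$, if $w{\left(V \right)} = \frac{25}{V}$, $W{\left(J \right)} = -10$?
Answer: $\frac{5}{2} \approx 2.5$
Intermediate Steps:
$- w{\left(W{\left(5 \right)} \right)} = - \frac{25}{-10} = - \frac{25 \left(-1\right)}{10} = \left(-1\right) \left(- \frac{5}{2}\right) = \frac{5}{2}$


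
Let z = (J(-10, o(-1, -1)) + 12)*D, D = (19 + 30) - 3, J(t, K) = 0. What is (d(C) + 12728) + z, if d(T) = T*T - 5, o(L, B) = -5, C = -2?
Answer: 13279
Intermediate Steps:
d(T) = -5 + T² (d(T) = T² - 5 = -5 + T²)
D = 46 (D = 49 - 3 = 46)
z = 552 (z = (0 + 12)*46 = 12*46 = 552)
(d(C) + 12728) + z = ((-5 + (-2)²) + 12728) + 552 = ((-5 + 4) + 12728) + 552 = (-1 + 12728) + 552 = 12727 + 552 = 13279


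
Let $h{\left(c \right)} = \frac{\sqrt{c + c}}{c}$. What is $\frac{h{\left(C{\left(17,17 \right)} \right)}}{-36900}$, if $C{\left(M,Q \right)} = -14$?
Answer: $\frac{i \sqrt{7}}{258300} \approx 1.0243 \cdot 10^{-5} i$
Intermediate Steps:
$h{\left(c \right)} = \frac{\sqrt{2}}{\sqrt{c}}$ ($h{\left(c \right)} = \frac{\sqrt{2 c}}{c} = \frac{\sqrt{2} \sqrt{c}}{c} = \frac{\sqrt{2}}{\sqrt{c}}$)
$\frac{h{\left(C{\left(17,17 \right)} \right)}}{-36900} = \frac{\sqrt{2} \frac{1}{\sqrt{-14}}}{-36900} = \sqrt{2} \left(- \frac{i \sqrt{14}}{14}\right) \left(- \frac{1}{36900}\right) = - \frac{i \sqrt{7}}{7} \left(- \frac{1}{36900}\right) = \frac{i \sqrt{7}}{258300}$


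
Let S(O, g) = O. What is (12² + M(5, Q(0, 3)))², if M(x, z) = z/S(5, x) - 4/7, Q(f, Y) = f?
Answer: 1008016/49 ≈ 20572.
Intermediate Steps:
M(x, z) = -4/7 + z/5 (M(x, z) = z/5 - 4/7 = -4/7 + z/5)
(12² + M(5, Q(0, 3)))² = (12² + (-4/7 + (⅕)*0))² = (144 + (-4/7 + 0))² = (144 - 4/7)² = (1004/7)² = 1008016/49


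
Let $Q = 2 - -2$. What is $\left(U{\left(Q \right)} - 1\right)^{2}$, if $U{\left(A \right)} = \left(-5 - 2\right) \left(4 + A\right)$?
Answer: $3249$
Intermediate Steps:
$Q = 4$ ($Q = 2 + 2 = 4$)
$U{\left(A \right)} = -28 - 7 A$ ($U{\left(A \right)} = - 7 \left(4 + A\right) = -28 - 7 A$)
$\left(U{\left(Q \right)} - 1\right)^{2} = \left(\left(-28 - 28\right) - 1\right)^{2} = \left(-56 - 1\right)^{2} = \left(-57\right)^{2} = 3249$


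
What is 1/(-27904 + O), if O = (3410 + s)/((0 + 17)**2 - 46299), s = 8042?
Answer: -23005/641937246 ≈ -3.5837e-5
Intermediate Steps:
O = -5726/23005 (O = (3410 + 8042)/((0 + 17)**2 - 46299) = 11452/(17**2 - 46299) = 11452/(289 - 46299) = 11452/(-46010) = 11452*(-1/46010) = -5726/23005 ≈ -0.24890)
1/(-27904 + O) = 1/(-27904 - 5726/23005) = 1/(-641937246/23005) = -23005/641937246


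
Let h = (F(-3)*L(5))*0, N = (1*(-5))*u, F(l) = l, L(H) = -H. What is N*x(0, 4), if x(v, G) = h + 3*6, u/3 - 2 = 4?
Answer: -1620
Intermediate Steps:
u = 18 (u = 6 + 3*4 = 6 + 12 = 18)
N = -90 (N = (1*(-5))*18 = -5*18 = -90)
h = 0 (h = -(-3)*5*0 = -3*(-5)*0 = 15*0 = 0)
x(v, G) = 18 (x(v, G) = 0 + 3*6 = 0 + 18 = 18)
N*x(0, 4) = -90*18 = -1620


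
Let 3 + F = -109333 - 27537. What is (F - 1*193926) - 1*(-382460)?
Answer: 51661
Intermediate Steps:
F = -136873 (F = -3 + (-109333 - 27537) = -3 - 136870 = -136873)
(F - 1*193926) - 1*(-382460) = (-136873 - 1*193926) - 1*(-382460) = (-136873 - 193926) + 382460 = -330799 + 382460 = 51661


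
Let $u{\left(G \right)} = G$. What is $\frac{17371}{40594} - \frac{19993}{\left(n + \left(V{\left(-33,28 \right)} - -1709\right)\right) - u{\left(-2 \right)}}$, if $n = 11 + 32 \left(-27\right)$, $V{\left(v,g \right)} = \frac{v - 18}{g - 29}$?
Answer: $- \frac{795805603}{36899946} \approx -21.567$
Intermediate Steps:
$V{\left(v,g \right)} = \frac{-18 + v}{-29 + g}$
$n = -853$ ($n = 11 - 864 = -853$)
$\frac{17371}{40594} - \frac{19993}{\left(n + \left(V{\left(-33,28 \right)} - -1709\right)\right) - u{\left(-2 \right)}} = \frac{17371}{40594} - \frac{19993}{\left(-853 + \left(\frac{-18 - 33}{-29 + 28} - -1709\right)\right) - -2} = 17371 \cdot \frac{1}{40594} - \frac{19993}{\left(-853 + \left(\frac{1}{-1} \left(-51\right) + 1709\right)\right) + 2} = \frac{17371}{40594} - \frac{19993}{\left(-853 + \left(\left(-1\right) \left(-51\right) + 1709\right)\right) + 2} = \frac{17371}{40594} - \frac{19993}{\left(-853 + \left(51 + 1709\right)\right) + 2} = \frac{17371}{40594} - \frac{19993}{\left(-853 + 1760\right) + 2} = \frac{17371}{40594} - \frac{19993}{907 + 2} = \frac{17371}{40594} - \frac{19993}{909} = - \frac{795805603}{36899946}$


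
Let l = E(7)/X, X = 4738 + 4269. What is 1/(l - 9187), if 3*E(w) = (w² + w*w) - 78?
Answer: -27021/248241907 ≈ -0.00010885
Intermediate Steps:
E(w) = -26 + 2*w²/3 (E(w) = ((w² + w*w) - 78)/3 = ((w² + w²) - 78)/3 = (2*w² - 78)/3 = (-78 + 2*w²)/3 = -26 + 2*w²/3)
X = 9007
l = 20/27021 (l = (-26 + (⅔)*7²)/9007 = (-26 + (⅔)*49)*(1/9007) = (-26 + 98/3)*(1/9007) = (20/3)*(1/9007) = 20/27021 ≈ 0.00074016)
1/(l - 9187) = 1/(20/27021 - 9187) = 1/(-248241907/27021) = -27021/248241907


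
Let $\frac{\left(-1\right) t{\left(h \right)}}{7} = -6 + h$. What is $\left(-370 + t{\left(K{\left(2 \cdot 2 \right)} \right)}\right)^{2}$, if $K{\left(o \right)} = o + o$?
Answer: $147456$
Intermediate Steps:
$K{\left(o \right)} = 2 o$
$t{\left(h \right)} = 42 - 7 h$ ($t{\left(h \right)} = - 7 \left(-6 + h\right) = 42 - 7 h$)
$\left(-370 + t{\left(K{\left(2 \cdot 2 \right)} \right)}\right)^{2} = \left(-370 + \left(42 - 7 \cdot 2 \cdot 2 \cdot 2\right)\right)^{2} = \left(-370 + \left(42 - 7 \cdot 2 \cdot 4\right)\right)^{2} = \left(-370 + \left(42 - 56\right)\right)^{2} = \left(-370 - 14\right)^{2} = \left(-384\right)^{2} = 147456$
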